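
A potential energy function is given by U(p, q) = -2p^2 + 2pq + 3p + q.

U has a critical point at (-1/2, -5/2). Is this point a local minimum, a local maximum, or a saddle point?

The Hessian of U is constant: H = [[-4, 2], [2, 0]].
det(H) = (-4)·0 − 2² = -4.
Since det(H) < 0, H is indefinite and the critical point is a saddle point.

saddle point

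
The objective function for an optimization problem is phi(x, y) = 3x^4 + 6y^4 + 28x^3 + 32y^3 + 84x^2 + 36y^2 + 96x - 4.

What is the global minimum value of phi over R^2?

-122

phi(x,y) separates as P(x) + Q(y) − 4, so its minimum is min P + min Q − 4.
P'(x) = 12(x + 1)(x + 2)(x + 4) vanishes at x ∈ {-4, -2, -1}; Q'(y) = 24y(y + 1)(y + 3) vanishes at y ∈ {-3, -1, 0}.
Local minima of P (where P''>0): P(-4)=-64, P(-1)=-37. Local minima of Q: Q(-3)=-54, Q(0)=0.
So the global minimum of phi is P(-4) + Q(-3) − 4 = -64 − 54 − 4 = -122, attained at (-4, -3).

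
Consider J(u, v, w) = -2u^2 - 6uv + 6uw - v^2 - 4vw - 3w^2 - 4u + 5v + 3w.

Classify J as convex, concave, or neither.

J is quadratic, so its Hessian is the constant matrix H = [[-4, -6, 6], [-6, -2, -4], [6, -4, -6]].
Leading principal minors: -4, -28, 592.
Neither pattern holds ⇒ H is indefinite ⇒ neither convex nor concave.

neither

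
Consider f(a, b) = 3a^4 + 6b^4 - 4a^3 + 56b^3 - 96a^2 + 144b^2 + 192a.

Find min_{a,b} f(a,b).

f(a,b) separates as P(a) + Q(b), so its minimum is min P + min Q.
P'(a) = 12(a - 4)(a - 1)(a + 4) vanishes at a ∈ {-4, 1, 4}; Q'(b) = 24b(b + 3)(b + 4) vanishes at b ∈ {-4, -3, 0}.
Local minima of P (where P''>0): P(-4)=-1280, P(4)=-256. Local minima of Q: Q(-4)=256, Q(0)=0.
So the global minimum of f is P(-4) + Q(0) = -1280 + 0 = -1280, attained at (-4, 0).

-1280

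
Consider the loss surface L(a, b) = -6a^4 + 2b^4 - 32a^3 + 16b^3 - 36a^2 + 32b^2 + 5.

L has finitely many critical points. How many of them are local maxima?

L separates as a function of a plus a function of b, so ∇L=0 decouples.
∂L/∂a = -24a(a + 1)(a + 3) = 0 at a ∈ {-3, -1, 0}; ∂L/∂b = 8b(b + 2)(b + 4) = 0 at b ∈ {-4, -2, 0}.
The Hessian is diagonal: diag(L_aa, L_bb). Second derivatives: L_aa(-3)=-144, L_aa(-1)=48, L_aa(0)=-72; L_bb(-4)=64, L_bb(-2)=-32, L_bb(0)=64.
Local maxima occur where both diagonal entries negative: (-3, -2), (0, -2). Count: 2.

2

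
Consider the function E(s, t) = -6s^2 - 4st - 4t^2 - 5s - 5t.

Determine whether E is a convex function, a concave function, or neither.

E is quadratic, so its Hessian is the constant matrix H = [[-12, -4], [-4, -8]].
det(H) = 80, tr(H) = -20.
det(H) > 0 and tr(H) < 0, so H is negative definite everywhere: concave.

concave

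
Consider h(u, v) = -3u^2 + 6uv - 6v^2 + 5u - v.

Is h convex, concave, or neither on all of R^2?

concave

h is quadratic, so its Hessian is the constant matrix H = [[-6, 6], [6, -12]].
det(H) = 36, tr(H) = -18.
det(H) > 0 and tr(H) < 0, so H is negative definite everywhere: concave.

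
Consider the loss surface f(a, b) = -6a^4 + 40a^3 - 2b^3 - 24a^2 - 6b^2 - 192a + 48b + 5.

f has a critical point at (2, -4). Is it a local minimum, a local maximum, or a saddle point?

The mixed partial ∂²f/∂a∂b is 0, so the Hessian at any point is diag(f_aa, f_bb) = diag(24(-3a^2 + 10a - 2), -12(b + 1)).
At (2, -4): H = diag(144, 36).
Both eigenvalues are positive, so H is positive definite: a local minimum.

local minimum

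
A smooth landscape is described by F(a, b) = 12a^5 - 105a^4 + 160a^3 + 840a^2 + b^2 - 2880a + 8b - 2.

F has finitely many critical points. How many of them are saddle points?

F separates as a function of a plus a function of b, so ∇F=0 decouples.
∂F/∂a = 60(a - 4)(a - 3)(a - 2)(a + 2) = 0 at a ∈ {-2, 2, 3, 4}; ∂F/∂b = 2(b + 4) = 0 at b ∈ {-4}.
The Hessian is diagonal: diag(F_aa, F_bb). Second derivatives: F_aa(-2)=-7200, F_aa(2)=480, F_aa(3)=-300, F_aa(4)=720; F_bb(-4)=2.
Saddle points occur where the two diagonal entries have opposite signs: (-2, -4), (3, -4). Count: 2.

2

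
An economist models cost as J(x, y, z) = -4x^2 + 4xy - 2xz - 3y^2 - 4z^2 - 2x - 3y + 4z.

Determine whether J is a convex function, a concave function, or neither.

concave

J is quadratic, so its Hessian is the constant matrix H = [[-8, 4, -2], [4, -6, 0], [-2, 0, -8]].
Leading principal minors: -8, 32, -232.
Signs alternate −, +, − ⇒ H ≺ 0 ⇒ concave.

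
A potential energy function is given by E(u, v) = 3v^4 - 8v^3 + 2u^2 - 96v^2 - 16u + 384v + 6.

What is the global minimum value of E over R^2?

-1818

E(u,v) separates as P(u) + Q(v) + 6, so its minimum is min P + min Q + 6.
P'(u) = 4u - 16 vanishes at u ∈ {4}; Q'(v) = 12(v - 4)(v - 2)(v + 4) vanishes at v ∈ {-4, 2, 4}.
Local minima of P (where P''>0): P(4)=-32. Local minima of Q: Q(-4)=-1792, Q(4)=256.
So the global minimum of E is P(4) + Q(-4) + 6 = -32 − 1792 + 6 = -1818, attained at (4, -4).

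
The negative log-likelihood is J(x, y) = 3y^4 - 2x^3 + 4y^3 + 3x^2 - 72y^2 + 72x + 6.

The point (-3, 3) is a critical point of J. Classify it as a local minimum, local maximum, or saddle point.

The mixed partial ∂²J/∂x∂y is 0, so the Hessian at any point is diag(J_xx, J_yy) = diag(6(-2x + 1), 12(3y^2 + 2y - 12)).
At (-3, 3): H = diag(42, 252).
Both eigenvalues are positive, so H is positive definite: a local minimum.

local minimum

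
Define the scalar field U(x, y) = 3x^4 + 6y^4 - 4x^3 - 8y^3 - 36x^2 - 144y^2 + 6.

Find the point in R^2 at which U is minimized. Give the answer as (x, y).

(3, 4)

U(x,y) separates as P(x) + Q(y) + 6, so its minimum is min P + min Q + 6.
P'(x) = 12x(x - 3)(x + 2) vanishes at x ∈ {-2, 0, 3}; Q'(y) = 24y(y - 4)(y + 3) vanishes at y ∈ {-3, 0, 4}.
Local minima of P (where P''>0): P(-2)=-64, P(3)=-189. Local minima of Q: Q(-3)=-594, Q(4)=-1280.
So the global minimum of U is P(3) + Q(4) + 6 = -189 − 1280 + 6 = -1463, attained at (3, 4).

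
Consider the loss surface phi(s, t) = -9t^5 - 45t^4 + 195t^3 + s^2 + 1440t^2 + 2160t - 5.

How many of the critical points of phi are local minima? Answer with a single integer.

2

phi separates as a function of s plus a function of t, so ∇phi=0 decouples.
∂phi/∂s = 2s = 0 at s ∈ {0}; ∂phi/∂t = -45(t - 4)(t + 1)(t + 3)(t + 4) = 0 at t ∈ {-4, -3, -1, 4}.
The Hessian is diagonal: diag(phi_ss, phi_tt). Second derivatives: phi_ss(0)=2; phi_tt(-4)=1080, phi_tt(-3)=-630, phi_tt(-1)=1350, phi_tt(4)=-12600.
Local minima occur where both diagonal entries positive: (0, -4), (0, -1). Count: 2.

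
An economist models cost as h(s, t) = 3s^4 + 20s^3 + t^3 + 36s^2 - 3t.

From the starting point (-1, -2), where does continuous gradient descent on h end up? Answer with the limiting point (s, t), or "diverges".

h is separable, so gradient descent decouples: s follows -∂h/∂s, t follows -∂h/∂t.
∂h/∂s = 12s(s + 2)(s + 3); at s=-1 this is -24, so s increases.
∂h/∂t = 3(t - 1)(t + 1); at t=-2 this is 9, so t decreases.
The t-coordinate has no critical point in that direction and runs off to infinity.

diverges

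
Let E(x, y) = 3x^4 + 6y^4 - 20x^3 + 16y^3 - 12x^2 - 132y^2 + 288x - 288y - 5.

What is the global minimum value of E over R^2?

-1555

E(x,y) separates as P(x) + Q(y) − 5, so its minimum is min P + min Q − 5.
P'(x) = 12(x - 4)(x - 3)(x + 2) vanishes at x ∈ {-2, 3, 4}; Q'(y) = 24(y - 3)(y + 1)(y + 4) vanishes at y ∈ {-4, -1, 3}.
Local minima of P (where P''>0): P(-2)=-416, P(4)=448. Local minima of Q: Q(-4)=-448, Q(3)=-1134.
So the global minimum of E is P(-2) + Q(3) − 5 = -416 − 1134 − 5 = -1555, attained at (-2, 3).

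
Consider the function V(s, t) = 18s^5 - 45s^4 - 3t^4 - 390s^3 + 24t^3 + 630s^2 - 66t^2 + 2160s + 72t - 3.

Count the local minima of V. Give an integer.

V separates as a function of s plus a function of t, so ∇V=0 decouples.
∂V/∂s = 90(s - 4)(s - 2)(s + 1)(s + 3) = 0 at s ∈ {-3, -1, 2, 4}; ∂V/∂t = -12(t - 3)(t - 2)(t - 1) = 0 at t ∈ {1, 2, 3}.
The Hessian is diagonal: diag(V_ss, V_tt). Second derivatives: V_ss(-3)=-6300, V_ss(-1)=2700, V_ss(2)=-2700, V_ss(4)=6300; V_tt(1)=-24, V_tt(2)=12, V_tt(3)=-24.
Local minima occur where both diagonal entries positive: (-1, 2), (4, 2). Count: 2.

2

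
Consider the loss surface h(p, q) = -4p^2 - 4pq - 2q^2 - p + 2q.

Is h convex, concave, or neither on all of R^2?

concave

h is quadratic, so its Hessian is the constant matrix H = [[-8, -4], [-4, -4]].
det(H) = 16, tr(H) = -12.
det(H) > 0 and tr(H) < 0, so H is negative definite everywhere: concave.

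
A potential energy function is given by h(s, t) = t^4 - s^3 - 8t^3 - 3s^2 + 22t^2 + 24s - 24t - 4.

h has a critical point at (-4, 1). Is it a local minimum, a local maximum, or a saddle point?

local minimum

The mixed partial ∂²h/∂s∂t is 0, so the Hessian at any point is diag(h_ss, h_tt) = diag(-6(s + 1), 4(3t^2 - 12t + 11)).
At (-4, 1): H = diag(18, 8).
Both eigenvalues are positive, so H is positive definite: a local minimum.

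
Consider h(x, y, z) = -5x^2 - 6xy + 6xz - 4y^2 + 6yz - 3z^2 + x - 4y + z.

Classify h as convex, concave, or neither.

h is quadratic, so its Hessian is the constant matrix H = [[-10, -6, 6], [-6, -8, 6], [6, 6, -6]].
Leading principal minors: -10, 44, -48.
Signs alternate −, +, − ⇒ H ≺ 0 ⇒ concave.

concave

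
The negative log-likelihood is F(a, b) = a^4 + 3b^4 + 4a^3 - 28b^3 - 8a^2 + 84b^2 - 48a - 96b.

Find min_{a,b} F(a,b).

-144

F(a,b) separates as P(a) + Q(b), so its minimum is min P + min Q.
P'(a) = 4(a - 2)(a + 2)(a + 3) vanishes at a ∈ {-3, -2, 2}; Q'(b) = 12(b - 4)(b - 2)(b - 1) vanishes at b ∈ {1, 2, 4}.
Local minima of P (where P''>0): P(-3)=45, P(2)=-80. Local minima of Q: Q(1)=-37, Q(4)=-64.
So the global minimum of F is P(2) + Q(4) = -80 − 64 = -144, attained at (2, 4).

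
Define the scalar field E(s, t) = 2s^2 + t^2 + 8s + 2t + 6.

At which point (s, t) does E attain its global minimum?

(-2, -1)

E(s,t) separates as P(s) + Q(t) + 6, so its minimum is min P + min Q + 6.
P'(s) = 4s + 8 vanishes at s ∈ {-2}; Q'(t) = 2(t + 1) vanishes at t ∈ {-1}.
Local minima of P (where P''>0): P(-2)=-8. Local minima of Q: Q(-1)=-1.
So the global minimum of E is P(-2) + Q(-1) + 6 = -8 − 1 + 6 = -3, attained at (-2, -1).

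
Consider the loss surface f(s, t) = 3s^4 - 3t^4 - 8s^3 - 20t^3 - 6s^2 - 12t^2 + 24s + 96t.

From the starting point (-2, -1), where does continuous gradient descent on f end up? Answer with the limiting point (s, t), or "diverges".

f is separable, so gradient descent decouples: s follows -∂f/∂s, t follows -∂f/∂t.
∂f/∂s = 12(s - 2)(s - 1)(s + 1); at s=-2 this is -144, so s increases.
∂f/∂t = -12(t - 1)(t + 2)(t + 4); at t=-1 this is 72, so t decreases.
s converges to its nearest critical value -1 (a local min of the s-part); t converges to -2. The iterate converges to (-1, -2).

(-1, -2)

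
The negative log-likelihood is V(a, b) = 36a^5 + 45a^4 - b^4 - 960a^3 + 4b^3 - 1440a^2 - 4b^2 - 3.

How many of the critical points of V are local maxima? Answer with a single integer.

V separates as a function of a plus a function of b, so ∇V=0 decouples.
∂V/∂a = 180a(a - 4)(a + 1)(a + 4) = 0 at a ∈ {-4, -1, 0, 4}; ∂V/∂b = -4b(b - 2)(b - 1) = 0 at b ∈ {0, 1, 2}.
The Hessian is diagonal: diag(V_aa, V_bb). Second derivatives: V_aa(-4)=-17280, V_aa(-1)=2700, V_aa(0)=-2880, V_aa(4)=28800; V_bb(0)=-8, V_bb(1)=4, V_bb(2)=-8.
Local maxima occur where both diagonal entries negative: (-4, 0), (-4, 2), (0, 0), (0, 2). Count: 4.

4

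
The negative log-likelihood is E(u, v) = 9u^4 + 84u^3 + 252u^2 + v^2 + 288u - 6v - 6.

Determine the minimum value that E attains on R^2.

-207

E(u,v) separates as P(u) + Q(v) − 6, so its minimum is min P + min Q − 6.
P'(u) = 36(u + 1)(u + 2)(u + 4) vanishes at u ∈ {-4, -2, -1}; Q'(v) = 2v - 6 vanishes at v ∈ {3}.
Local minima of P (where P''>0): P(-4)=-192, P(-1)=-111. Local minima of Q: Q(3)=-9.
So the global minimum of E is P(-4) + Q(3) − 6 = -192 − 9 − 6 = -207, attained at (-4, 3).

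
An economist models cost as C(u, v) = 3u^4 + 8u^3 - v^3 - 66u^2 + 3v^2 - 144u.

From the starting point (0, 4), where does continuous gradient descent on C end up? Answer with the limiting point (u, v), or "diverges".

C is separable, so gradient descent decouples: u follows -∂C/∂u, v follows -∂C/∂v.
∂C/∂u = 12(u - 3)(u + 1)(u + 4); at u=0 this is -144, so u increases.
∂C/∂v = -3v(v - 2); at v=4 this is -24, so v increases.
The v-coordinate has no critical point in that direction and runs off to infinity.

diverges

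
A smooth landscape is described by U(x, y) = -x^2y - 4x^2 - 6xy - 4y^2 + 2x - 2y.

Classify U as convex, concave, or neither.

neither

The term -x^2y is cubic, so the Hessian is not constant.
∂²U/∂x² = -2y - 8, which takes both signs as y varies (negative for sufficiently large y). A diagonal entry of the Hessian changing sign means the Hessian is neither positive- nor negative-semidefinite on all of R^2.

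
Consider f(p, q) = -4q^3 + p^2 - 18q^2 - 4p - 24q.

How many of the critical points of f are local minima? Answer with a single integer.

1

f separates as a function of p plus a function of q, so ∇f=0 decouples.
∂f/∂p = 2(p - 2) = 0 at p ∈ {2}; ∂f/∂q = -12(q + 1)(q + 2) = 0 at q ∈ {-2, -1}.
The Hessian is diagonal: diag(f_pp, f_qq). Second derivatives: f_pp(2)=2; f_qq(-2)=12, f_qq(-1)=-12.
Local minima occur where both diagonal entries positive: (2, -2). Count: 1.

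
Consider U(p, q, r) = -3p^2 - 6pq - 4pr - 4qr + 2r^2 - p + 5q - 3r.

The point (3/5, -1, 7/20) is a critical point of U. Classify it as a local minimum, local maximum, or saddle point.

saddle point

The Hessian is constant: H = [[-6, -6, -4], [-6, 0, -4], [-4, -4, 4]].
Leading principal minors: Δ₁ = -6, Δ₂ = -36, Δ₃ = -240.
The minors fit neither the all-positive nor the alternating-sign pattern, so H is indefinite: a saddle point.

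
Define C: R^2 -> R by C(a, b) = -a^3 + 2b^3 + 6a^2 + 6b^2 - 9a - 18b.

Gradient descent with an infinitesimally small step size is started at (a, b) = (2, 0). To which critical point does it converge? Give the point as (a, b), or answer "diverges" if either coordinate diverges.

C is separable, so gradient descent decouples: a follows -∂C/∂a, b follows -∂C/∂b.
∂C/∂a = -3(a - 3)(a - 1); at a=2 this is 3, so a decreases.
∂C/∂b = 6(b - 1)(b + 3); at b=0 this is -18, so b increases.
a converges to its nearest critical value 1 (a local min of the a-part); b converges to 1. The iterate converges to (1, 1).

(1, 1)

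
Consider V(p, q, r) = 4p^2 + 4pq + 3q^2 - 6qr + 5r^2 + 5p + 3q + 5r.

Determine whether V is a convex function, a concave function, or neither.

V is quadratic, so its Hessian is the constant matrix H = [[8, 4, 0], [4, 6, -6], [0, -6, 10]].
Leading principal minors: 8, 32, 32.
All positive ⇒ H ≻ 0 ⇒ convex.

convex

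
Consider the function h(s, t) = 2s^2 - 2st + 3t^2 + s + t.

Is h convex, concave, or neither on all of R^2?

h is quadratic, so its Hessian is the constant matrix H = [[4, -2], [-2, 6]].
det(H) = 20, tr(H) = 10.
det(H) > 0 and tr(H) > 0, so H is positive definite everywhere: convex.

convex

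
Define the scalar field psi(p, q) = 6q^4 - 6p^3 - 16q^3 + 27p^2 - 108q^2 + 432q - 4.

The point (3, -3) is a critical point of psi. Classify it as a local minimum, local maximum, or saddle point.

saddle point

The mixed partial ∂²psi/∂p∂q is 0, so the Hessian at any point is diag(psi_pp, psi_qq) = diag(18(-2p + 3), 24(3q^2 - 4q - 9)).
At (3, -3): H = diag(-54, 720).
The eigenvalues have opposite signs, so H is indefinite: a saddle point.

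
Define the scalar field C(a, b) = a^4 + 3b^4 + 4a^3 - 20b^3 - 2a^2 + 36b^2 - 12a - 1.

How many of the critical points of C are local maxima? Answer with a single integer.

C separates as a function of a plus a function of b, so ∇C=0 decouples.
∂C/∂a = 4(a - 1)(a + 1)(a + 3) = 0 at a ∈ {-3, -1, 1}; ∂C/∂b = 12b(b - 3)(b - 2) = 0 at b ∈ {0, 2, 3}.
The Hessian is diagonal: diag(C_aa, C_bb). Second derivatives: C_aa(-3)=32, C_aa(-1)=-16, C_aa(1)=32; C_bb(0)=72, C_bb(2)=-24, C_bb(3)=36.
Local maxima occur where both diagonal entries negative: (-1, 2). Count: 1.

1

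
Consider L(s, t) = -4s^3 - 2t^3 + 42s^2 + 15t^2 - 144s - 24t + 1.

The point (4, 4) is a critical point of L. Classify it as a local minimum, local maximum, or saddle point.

local maximum

The mixed partial ∂²L/∂s∂t is 0, so the Hessian at any point is diag(L_ss, L_tt) = diag(12(-2s + 7), 6(-2t + 5)).
At (4, 4): H = diag(-12, -18).
Both eigenvalues are negative, so H is negative definite: a local maximum.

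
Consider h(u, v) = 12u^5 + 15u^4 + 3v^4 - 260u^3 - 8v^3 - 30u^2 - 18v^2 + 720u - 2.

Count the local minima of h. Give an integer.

4

h separates as a function of u plus a function of v, so ∇h=0 decouples.
∂h/∂u = 60(u - 3)(u - 1)(u + 1)(u + 4) = 0 at u ∈ {-4, -1, 1, 3}; ∂h/∂v = 12v(v - 3)(v + 1) = 0 at v ∈ {-1, 0, 3}.
The Hessian is diagonal: diag(h_uu, h_vv). Second derivatives: h_uu(-4)=-6300, h_uu(-1)=1440, h_uu(1)=-1200, h_uu(3)=3360; h_vv(-1)=48, h_vv(0)=-36, h_vv(3)=144.
Local minima occur where both diagonal entries positive: (-1, -1), (-1, 3), (3, -1), (3, 3). Count: 4.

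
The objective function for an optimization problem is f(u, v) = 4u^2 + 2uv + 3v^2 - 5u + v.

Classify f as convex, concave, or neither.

convex

f is quadratic, so its Hessian is the constant matrix H = [[8, 2], [2, 6]].
det(H) = 44, tr(H) = 14.
det(H) > 0 and tr(H) > 0, so H is positive definite everywhere: convex.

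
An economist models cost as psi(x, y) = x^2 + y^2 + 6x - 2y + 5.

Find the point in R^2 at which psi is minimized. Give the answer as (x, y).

(-3, 1)

psi(x,y) separates as P(x) + Q(y) + 5, so its minimum is min P + min Q + 5.
P'(x) = 2x + 6 vanishes at x ∈ {-3}; Q'(y) = 2y - 2 vanishes at y ∈ {1}.
Local minima of P (where P''>0): P(-3)=-9. Local minima of Q: Q(1)=-1.
So the global minimum of psi is P(-3) + Q(1) + 5 = -9 − 1 + 5 = -5, attained at (-3, 1).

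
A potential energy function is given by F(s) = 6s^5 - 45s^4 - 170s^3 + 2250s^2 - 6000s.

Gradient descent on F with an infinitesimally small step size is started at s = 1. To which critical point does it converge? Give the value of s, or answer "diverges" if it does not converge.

F'(s) = 30(s - 5)(s - 4)(s - 2)(s + 5), so F'(1) = -2160.
Gradient descent moves in the -F' direction, i.e. s is increasing.
The nearest critical point in that direction is s = 2, where F'' = 1260 > 0 (a local minimum). The iterate converges there.

2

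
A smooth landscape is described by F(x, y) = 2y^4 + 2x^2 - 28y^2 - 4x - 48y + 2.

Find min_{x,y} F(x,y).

F(x,y) separates as P(x) + Q(y) + 2, so its minimum is min P + min Q + 2.
P'(x) = 4x - 4 vanishes at x ∈ {1}; Q'(y) = 8(y - 3)(y + 1)(y + 2) vanishes at y ∈ {-2, -1, 3}.
Local minima of P (where P''>0): P(1)=-2. Local minima of Q: Q(-2)=16, Q(3)=-234.
So the global minimum of F is P(1) + Q(3) + 2 = -2 − 234 + 2 = -234, attained at (1, 3).

-234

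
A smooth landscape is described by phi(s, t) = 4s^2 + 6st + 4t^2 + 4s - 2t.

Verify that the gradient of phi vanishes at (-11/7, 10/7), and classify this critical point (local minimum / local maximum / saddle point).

∇phi = (8s + 6t + 4, 6s + 8t - 2); substituting (-11/7, 10/7) gives ∇phi = (0, 0), so (-11/7, 10/7) is indeed a critical point.
The Hessian of phi is constant: H = [[8, 6], [6, 8]].
det(H) = 8·8 − 6² = 28.
det(H) > 0 and tr(H) = 16 > 0, so H is positive definite and the point is a local minimum.

local minimum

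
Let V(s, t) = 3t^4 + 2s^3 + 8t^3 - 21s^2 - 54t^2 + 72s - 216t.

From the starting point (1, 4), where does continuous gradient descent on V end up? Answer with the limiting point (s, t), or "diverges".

V is separable, so gradient descent decouples: s follows -∂V/∂s, t follows -∂V/∂t.
∂V/∂s = 6(s - 4)(s - 3); at s=1 this is 36, so s decreases.
∂V/∂t = 12(t - 3)(t + 2)(t + 3); at t=4 this is 504, so t decreases.
The s-coordinate has no critical point in that direction and runs off to infinity.

diverges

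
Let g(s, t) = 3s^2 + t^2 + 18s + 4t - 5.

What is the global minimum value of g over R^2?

-36

g(s,t) separates as P(s) + Q(t) − 5, so its minimum is min P + min Q − 5.
P'(s) = 6s + 18 vanishes at s ∈ {-3}; Q'(t) = 2(t + 2) vanishes at t ∈ {-2}.
Local minima of P (where P''>0): P(-3)=-27. Local minima of Q: Q(-2)=-4.
So the global minimum of g is P(-3) + Q(-2) − 5 = -27 − 4 − 5 = -36, attained at (-3, -2).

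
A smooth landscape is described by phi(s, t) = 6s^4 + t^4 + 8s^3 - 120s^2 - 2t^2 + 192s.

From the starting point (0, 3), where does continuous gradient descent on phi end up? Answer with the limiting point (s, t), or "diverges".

phi is separable, so gradient descent decouples: s follows -∂phi/∂s, t follows -∂phi/∂t.
∂phi/∂s = 24(s - 2)(s - 1)(s + 4); at s=0 this is 192, so s decreases.
∂phi/∂t = 4t(t - 1)(t + 1); at t=3 this is 96, so t decreases.
s converges to its nearest critical value -4 (a local min of the s-part); t converges to 1. The iterate converges to (-4, 1).

(-4, 1)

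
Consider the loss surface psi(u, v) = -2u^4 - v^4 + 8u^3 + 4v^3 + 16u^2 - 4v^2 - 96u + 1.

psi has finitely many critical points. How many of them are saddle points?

4

psi separates as a function of u plus a function of v, so ∇psi=0 decouples.
∂psi/∂u = -8(u - 3)(u - 2)(u + 2) = 0 at u ∈ {-2, 2, 3}; ∂psi/∂v = -4v(v - 2)(v - 1) = 0 at v ∈ {0, 1, 2}.
The Hessian is diagonal: diag(psi_uu, psi_vv). Second derivatives: psi_uu(-2)=-160, psi_uu(2)=32, psi_uu(3)=-40; psi_vv(0)=-8, psi_vv(1)=4, psi_vv(2)=-8.
Saddle points occur where the two diagonal entries have opposite signs: (-2, 1), (2, 0), (2, 2), (3, 1). Count: 4.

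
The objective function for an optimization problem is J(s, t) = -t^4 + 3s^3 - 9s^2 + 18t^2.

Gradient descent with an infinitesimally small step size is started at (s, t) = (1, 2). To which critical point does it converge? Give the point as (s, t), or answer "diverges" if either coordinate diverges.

J is separable, so gradient descent decouples: s follows -∂J/∂s, t follows -∂J/∂t.
∂J/∂s = 9s(s - 2); at s=1 this is -9, so s increases.
∂J/∂t = -4t(t - 3)(t + 3); at t=2 this is 40, so t decreases.
s converges to its nearest critical value 2 (a local min of the s-part); t converges to 0. The iterate converges to (2, 0).

(2, 0)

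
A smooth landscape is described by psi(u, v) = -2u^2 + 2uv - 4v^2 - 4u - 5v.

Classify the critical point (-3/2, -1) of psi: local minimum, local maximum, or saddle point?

The Hessian of psi is constant: H = [[-4, 2], [2, -8]].
det(H) = (-4)·(-8) − 2² = 28.
det(H) > 0 and tr(H) = -12 < 0, so H is negative definite and the point is a local maximum.

local maximum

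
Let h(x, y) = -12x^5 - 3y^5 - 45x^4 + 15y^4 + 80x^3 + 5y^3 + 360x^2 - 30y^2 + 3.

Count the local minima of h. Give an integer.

h separates as a function of x plus a function of y, so ∇h=0 decouples.
∂h/∂x = -60x(x - 2)(x + 2)(x + 3) = 0 at x ∈ {-3, -2, 0, 2}; ∂h/∂y = -15y(y - 4)(y - 1)(y + 1) = 0 at y ∈ {-1, 0, 1, 4}.
The Hessian is diagonal: diag(h_xx, h_yy). Second derivatives: h_xx(-3)=900, h_xx(-2)=-480, h_xx(0)=720, h_xx(2)=-2400; h_yy(-1)=150, h_yy(0)=-60, h_yy(1)=90, h_yy(4)=-900.
Local minima occur where both diagonal entries positive: (-3, -1), (-3, 1), (0, -1), (0, 1). Count: 4.

4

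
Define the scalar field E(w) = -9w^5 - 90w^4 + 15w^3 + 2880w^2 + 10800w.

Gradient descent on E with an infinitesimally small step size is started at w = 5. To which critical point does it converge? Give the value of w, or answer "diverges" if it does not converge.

E'(w) = -45(w - 4)(w + 3)(w + 4)(w + 5), so E'(5) = -32400.
Gradient descent moves in the -E' direction, i.e. w is increasing.
There is no critical point above w=5, and E' keeps the same sign, so the iterate runs off to +∞.

diverges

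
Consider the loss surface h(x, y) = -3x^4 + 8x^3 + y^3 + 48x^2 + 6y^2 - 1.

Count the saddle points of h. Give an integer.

3

h separates as a function of x plus a function of y, so ∇h=0 decouples.
∂h/∂x = -12x(x - 4)(x + 2) = 0 at x ∈ {-2, 0, 4}; ∂h/∂y = 3y(y + 4) = 0 at y ∈ {-4, 0}.
The Hessian is diagonal: diag(h_xx, h_yy). Second derivatives: h_xx(-2)=-144, h_xx(0)=96, h_xx(4)=-288; h_yy(-4)=-12, h_yy(0)=12.
Saddle points occur where the two diagonal entries have opposite signs: (-2, 0), (0, -4), (4, 0). Count: 3.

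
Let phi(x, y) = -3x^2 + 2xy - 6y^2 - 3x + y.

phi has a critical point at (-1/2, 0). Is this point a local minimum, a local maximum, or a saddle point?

The Hessian of phi is constant: H = [[-6, 2], [2, -12]].
det(H) = (-6)·(-12) − 2² = 68.
det(H) > 0 and tr(H) = -18 < 0, so H is negative definite and the point is a local maximum.

local maximum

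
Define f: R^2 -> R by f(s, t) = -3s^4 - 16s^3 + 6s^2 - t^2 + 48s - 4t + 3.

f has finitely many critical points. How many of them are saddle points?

f separates as a function of s plus a function of t, so ∇f=0 decouples.
∂f/∂s = -12(s - 1)(s + 1)(s + 4) = 0 at s ∈ {-4, -1, 1}; ∂f/∂t = -2(t + 2) = 0 at t ∈ {-2}.
The Hessian is diagonal: diag(f_ss, f_tt). Second derivatives: f_ss(-4)=-180, f_ss(-1)=72, f_ss(1)=-120; f_tt(-2)=-2.
Saddle points occur where the two diagonal entries have opposite signs: (-1, -2). Count: 1.

1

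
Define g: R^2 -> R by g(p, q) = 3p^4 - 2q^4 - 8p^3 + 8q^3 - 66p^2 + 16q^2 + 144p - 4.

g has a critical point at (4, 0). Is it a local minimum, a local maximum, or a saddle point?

local minimum

The mixed partial ∂²g/∂p∂q is 0, so the Hessian at any point is diag(g_pp, g_qq) = diag(12(3p^2 - 4p - 11), 8(-3q^2 + 6q + 4)).
At (4, 0): H = diag(252, 32).
Both eigenvalues are positive, so H is positive definite: a local minimum.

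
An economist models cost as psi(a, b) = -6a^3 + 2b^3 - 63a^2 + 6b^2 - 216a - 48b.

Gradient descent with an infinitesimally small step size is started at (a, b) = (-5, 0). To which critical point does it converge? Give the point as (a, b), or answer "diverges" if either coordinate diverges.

(-4, 2)

psi is separable, so gradient descent decouples: a follows -∂psi/∂a, b follows -∂psi/∂b.
∂psi/∂a = -18(a + 3)(a + 4); at a=-5 this is -36, so a increases.
∂psi/∂b = 6(b - 2)(b + 4); at b=0 this is -48, so b increases.
a converges to its nearest critical value -4 (a local min of the a-part); b converges to 2. The iterate converges to (-4, 2).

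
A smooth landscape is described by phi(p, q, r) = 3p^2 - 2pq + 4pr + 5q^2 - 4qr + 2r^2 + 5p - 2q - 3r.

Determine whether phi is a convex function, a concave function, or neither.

phi is quadratic, so its Hessian is the constant matrix H = [[6, -2, 4], [-2, 10, -4], [4, -4, 4]].
Leading principal minors: 6, 56, 32.
All positive ⇒ H ≻ 0 ⇒ convex.

convex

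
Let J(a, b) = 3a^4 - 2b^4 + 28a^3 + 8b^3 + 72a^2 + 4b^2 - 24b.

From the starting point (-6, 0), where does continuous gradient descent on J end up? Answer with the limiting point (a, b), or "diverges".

(-4, 1)

J is separable, so gradient descent decouples: a follows -∂J/∂a, b follows -∂J/∂b.
∂J/∂a = 12a(a + 3)(a + 4); at a=-6 this is -432, so a increases.
∂J/∂b = -8(b - 3)(b - 1)(b + 1); at b=0 this is -24, so b increases.
a converges to its nearest critical value -4 (a local min of the a-part); b converges to 1. The iterate converges to (-4, 1).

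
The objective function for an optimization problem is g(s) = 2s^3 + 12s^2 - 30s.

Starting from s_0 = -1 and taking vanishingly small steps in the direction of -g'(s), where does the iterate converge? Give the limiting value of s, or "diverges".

1

g'(s) = 6(s - 1)(s + 5), so g'(-1) = -48.
Gradient descent moves in the -g' direction, i.e. s is increasing.
The nearest critical point in that direction is s = 1, where g'' = 36 > 0 (a local minimum). The iterate converges there.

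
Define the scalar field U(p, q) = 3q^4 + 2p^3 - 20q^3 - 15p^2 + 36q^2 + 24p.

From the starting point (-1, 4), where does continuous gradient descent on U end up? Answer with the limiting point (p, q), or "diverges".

U is separable, so gradient descent decouples: p follows -∂U/∂p, q follows -∂U/∂q.
∂U/∂p = 6(p - 4)(p - 1); at p=-1 this is 60, so p decreases.
∂U/∂q = 12q(q - 3)(q - 2); at q=4 this is 96, so q decreases.
The p-coordinate has no critical point in that direction and runs off to infinity.

diverges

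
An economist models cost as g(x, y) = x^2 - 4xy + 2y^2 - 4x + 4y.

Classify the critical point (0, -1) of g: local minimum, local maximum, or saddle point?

saddle point

The Hessian of g is constant: H = [[2, -4], [-4, 4]].
det(H) = 2·4 − (-4)² = -8.
Since det(H) < 0, H is indefinite and the critical point is a saddle point.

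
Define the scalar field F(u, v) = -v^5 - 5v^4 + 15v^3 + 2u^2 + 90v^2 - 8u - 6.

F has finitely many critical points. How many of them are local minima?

2

F separates as a function of u plus a function of v, so ∇F=0 decouples.
∂F/∂u = 4(u - 2) = 0 at u ∈ {2}; ∂F/∂v = -5v(v - 3)(v + 3)(v + 4) = 0 at v ∈ {-4, -3, 0, 3}.
The Hessian is diagonal: diag(F_uu, F_vv). Second derivatives: F_uu(2)=4; F_vv(-4)=140, F_vv(-3)=-90, F_vv(0)=180, F_vv(3)=-630.
Local minima occur where both diagonal entries positive: (2, -4), (2, 0). Count: 2.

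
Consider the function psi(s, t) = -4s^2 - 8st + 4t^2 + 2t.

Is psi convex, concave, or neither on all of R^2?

neither

psi is quadratic, so its Hessian is the constant matrix H = [[-8, -8], [-8, 8]].
det(H) = -128, tr(H) = 0.
det(H) < 0, so H is indefinite: neither convex nor concave.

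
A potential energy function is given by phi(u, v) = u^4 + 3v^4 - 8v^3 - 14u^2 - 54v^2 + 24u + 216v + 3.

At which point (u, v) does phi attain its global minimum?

phi(u,v) separates as P(u) + Q(v) + 3, so its minimum is min P + min Q + 3.
P'(u) = 4(u - 2)(u - 1)(u + 3) vanishes at u ∈ {-3, 1, 2}; Q'(v) = 12(v - 3)(v - 2)(v + 3) vanishes at v ∈ {-3, 2, 3}.
Local minima of P (where P''>0): P(-3)=-117, P(2)=8. Local minima of Q: Q(-3)=-675, Q(3)=189.
So the global minimum of phi is P(-3) + Q(-3) + 3 = -117 − 675 + 3 = -789, attained at (-3, -3).

(-3, -3)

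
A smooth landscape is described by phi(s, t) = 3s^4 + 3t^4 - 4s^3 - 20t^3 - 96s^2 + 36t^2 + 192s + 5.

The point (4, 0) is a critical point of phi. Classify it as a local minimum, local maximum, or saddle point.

The mixed partial ∂²phi/∂s∂t is 0, so the Hessian at any point is diag(phi_ss, phi_tt) = diag(12(3s^2 - 2s - 16), 12(3t^2 - 10t + 6)).
At (4, 0): H = diag(288, 72).
Both eigenvalues are positive, so H is positive definite: a local minimum.

local minimum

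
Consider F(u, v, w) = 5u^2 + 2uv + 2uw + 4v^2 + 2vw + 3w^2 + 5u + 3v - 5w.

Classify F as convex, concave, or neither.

F is quadratic, so its Hessian is the constant matrix H = [[10, 2, 2], [2, 8, 2], [2, 2, 6]].
Leading principal minors: 10, 76, 400.
All positive ⇒ H ≻ 0 ⇒ convex.

convex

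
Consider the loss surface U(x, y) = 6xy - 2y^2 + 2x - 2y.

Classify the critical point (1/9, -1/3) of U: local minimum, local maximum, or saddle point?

saddle point

The Hessian of U is constant: H = [[0, 6], [6, -4]].
det(H) = 0·(-4) − 6² = -36.
Since det(H) < 0, H is indefinite and the critical point is a saddle point.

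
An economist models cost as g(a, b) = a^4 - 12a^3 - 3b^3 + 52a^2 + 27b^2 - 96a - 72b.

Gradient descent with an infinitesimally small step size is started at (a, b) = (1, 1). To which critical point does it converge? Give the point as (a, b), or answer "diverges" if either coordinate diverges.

g is separable, so gradient descent decouples: a follows -∂g/∂a, b follows -∂g/∂b.
∂g/∂a = 4(a - 4)(a - 3)(a - 2); at a=1 this is -24, so a increases.
∂g/∂b = -9(b - 4)(b - 2); at b=1 this is -27, so b increases.
a converges to its nearest critical value 2 (a local min of the a-part); b converges to 2. The iterate converges to (2, 2).

(2, 2)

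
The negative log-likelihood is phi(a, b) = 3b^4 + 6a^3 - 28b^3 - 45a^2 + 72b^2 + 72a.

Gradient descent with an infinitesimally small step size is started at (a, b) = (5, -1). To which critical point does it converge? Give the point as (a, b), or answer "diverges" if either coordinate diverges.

(4, 0)

phi is separable, so gradient descent decouples: a follows -∂phi/∂a, b follows -∂phi/∂b.
∂phi/∂a = 18(a - 4)(a - 1); at a=5 this is 72, so a decreases.
∂phi/∂b = 12b(b - 4)(b - 3); at b=-1 this is -240, so b increases.
a converges to its nearest critical value 4 (a local min of the a-part); b converges to 0. The iterate converges to (4, 0).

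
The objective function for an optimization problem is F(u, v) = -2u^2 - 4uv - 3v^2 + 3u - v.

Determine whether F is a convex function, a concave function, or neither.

F is quadratic, so its Hessian is the constant matrix H = [[-4, -4], [-4, -6]].
det(H) = 8, tr(H) = -10.
det(H) > 0 and tr(H) < 0, so H is negative definite everywhere: concave.

concave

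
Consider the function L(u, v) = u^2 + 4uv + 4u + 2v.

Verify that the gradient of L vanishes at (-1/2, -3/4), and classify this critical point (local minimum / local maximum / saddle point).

saddle point

∇L = (2u + 4v + 4, 4u + 2); substituting (-1/2, -3/4) gives ∇L = (0, 0), so (-1/2, -3/4) is indeed a critical point.
The Hessian of L is constant: H = [[2, 4], [4, 0]].
det(H) = 2·0 − 4² = -16.
Since det(H) < 0, H is indefinite and the critical point is a saddle point.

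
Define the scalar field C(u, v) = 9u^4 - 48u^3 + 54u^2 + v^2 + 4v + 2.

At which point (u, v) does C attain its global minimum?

C(u,v) separates as P(u) + Q(v) + 2, so its minimum is min P + min Q + 2.
P'(u) = 36u(u - 3)(u - 1) vanishes at u ∈ {0, 1, 3}; Q'(v) = 2v + 4 vanishes at v ∈ {-2}.
Local minima of P (where P''>0): P(0)=0, P(3)=-81. Local minima of Q: Q(-2)=-4.
So the global minimum of C is P(3) + Q(-2) + 2 = -81 − 4 + 2 = -83, attained at (3, -2).

(3, -2)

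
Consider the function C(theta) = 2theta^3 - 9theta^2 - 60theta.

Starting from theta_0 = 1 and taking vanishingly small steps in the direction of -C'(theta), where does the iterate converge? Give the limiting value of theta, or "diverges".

5

C'(theta) = 6(theta - 5)(theta + 2), so C'(1) = -72.
Gradient descent moves in the -C' direction, i.e. theta is increasing.
The nearest critical point in that direction is theta = 5, where C'' = 42 > 0 (a local minimum). The iterate converges there.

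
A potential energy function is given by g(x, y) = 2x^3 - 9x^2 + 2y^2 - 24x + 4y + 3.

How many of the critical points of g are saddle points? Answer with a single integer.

1

g separates as a function of x plus a function of y, so ∇g=0 decouples.
∂g/∂x = 6(x - 4)(x + 1) = 0 at x ∈ {-1, 4}; ∂g/∂y = 4(y + 1) = 0 at y ∈ {-1}.
The Hessian is diagonal: diag(g_xx, g_yy). Second derivatives: g_xx(-1)=-30, g_xx(4)=30; g_yy(-1)=4.
Saddle points occur where the two diagonal entries have opposite signs: (-1, -1). Count: 1.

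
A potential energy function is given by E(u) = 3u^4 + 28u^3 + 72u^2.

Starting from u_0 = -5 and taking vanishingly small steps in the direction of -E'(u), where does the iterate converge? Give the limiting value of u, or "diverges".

E'(u) = 12u(u + 3)(u + 4), so E'(-5) = -120.
Gradient descent moves in the -E' direction, i.e. u is increasing.
The nearest critical point in that direction is u = -4, where E'' = 48 > 0 (a local minimum). The iterate converges there.

-4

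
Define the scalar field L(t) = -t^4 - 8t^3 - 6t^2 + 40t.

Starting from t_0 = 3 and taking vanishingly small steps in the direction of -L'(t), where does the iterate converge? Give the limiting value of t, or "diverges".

L'(t) = -4(t - 1)(t + 2)(t + 5), so L'(3) = -320.
Gradient descent moves in the -L' direction, i.e. t is increasing.
There is no critical point above t=3, and L' keeps the same sign, so the iterate runs off to +∞.

diverges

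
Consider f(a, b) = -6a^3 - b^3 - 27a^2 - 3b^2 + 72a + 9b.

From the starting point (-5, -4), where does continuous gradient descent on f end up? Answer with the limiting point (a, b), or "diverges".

f is separable, so gradient descent decouples: a follows -∂f/∂a, b follows -∂f/∂b.
∂f/∂a = -18(a - 1)(a + 4); at a=-5 this is -108, so a increases.
∂f/∂b = -3(b - 1)(b + 3); at b=-4 this is -15, so b increases.
a converges to its nearest critical value -4 (a local min of the a-part); b converges to -3. The iterate converges to (-4, -3).

(-4, -3)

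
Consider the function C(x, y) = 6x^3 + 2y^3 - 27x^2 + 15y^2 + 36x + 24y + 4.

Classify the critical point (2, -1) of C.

The mixed partial ∂²C/∂x∂y is 0, so the Hessian at any point is diag(C_xx, C_yy) = diag(18(2x - 3), 6(2y + 5)).
At (2, -1): H = diag(18, 18).
Both eigenvalues are positive, so H is positive definite: a local minimum.

local minimum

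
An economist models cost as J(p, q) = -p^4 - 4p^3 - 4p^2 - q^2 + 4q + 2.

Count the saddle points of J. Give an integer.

1

J separates as a function of p plus a function of q, so ∇J=0 decouples.
∂J/∂p = -4p(p + 1)(p + 2) = 0 at p ∈ {-2, -1, 0}; ∂J/∂q = -2(q - 2) = 0 at q ∈ {2}.
The Hessian is diagonal: diag(J_pp, J_qq). Second derivatives: J_pp(-2)=-8, J_pp(-1)=4, J_pp(0)=-8; J_qq(2)=-2.
Saddle points occur where the two diagonal entries have opposite signs: (-1, 2). Count: 1.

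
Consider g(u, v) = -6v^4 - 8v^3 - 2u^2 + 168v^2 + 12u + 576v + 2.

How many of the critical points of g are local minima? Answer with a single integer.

0

g separates as a function of u plus a function of v, so ∇g=0 decouples.
∂g/∂u = -4(u - 3) = 0 at u ∈ {3}; ∂g/∂v = -24(v - 4)(v + 2)(v + 3) = 0 at v ∈ {-3, -2, 4}.
The Hessian is diagonal: diag(g_uu, g_vv). Second derivatives: g_uu(3)=-4; g_vv(-3)=-168, g_vv(-2)=144, g_vv(4)=-1008.
Local minima occur where both diagonal entries positive: none. Count: 0.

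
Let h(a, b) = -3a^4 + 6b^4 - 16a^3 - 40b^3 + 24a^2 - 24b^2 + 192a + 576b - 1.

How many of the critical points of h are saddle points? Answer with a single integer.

5

h separates as a function of a plus a function of b, so ∇h=0 decouples.
∂h/∂a = -12(a - 2)(a + 2)(a + 4) = 0 at a ∈ {-4, -2, 2}; ∂h/∂b = 24(b - 4)(b - 3)(b + 2) = 0 at b ∈ {-2, 3, 4}.
The Hessian is diagonal: diag(h_aa, h_bb). Second derivatives: h_aa(-4)=-144, h_aa(-2)=96, h_aa(2)=-288; h_bb(-2)=720, h_bb(3)=-120, h_bb(4)=144.
Saddle points occur where the two diagonal entries have opposite signs: (-4, -2), (-4, 4), (-2, 3), (2, -2), (2, 4). Count: 5.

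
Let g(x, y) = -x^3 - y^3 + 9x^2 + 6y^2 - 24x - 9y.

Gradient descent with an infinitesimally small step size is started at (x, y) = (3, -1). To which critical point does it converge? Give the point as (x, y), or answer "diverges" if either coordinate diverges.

g is separable, so gradient descent decouples: x follows -∂g/∂x, y follows -∂g/∂y.
∂g/∂x = -3(x - 4)(x - 2); at x=3 this is 3, so x decreases.
∂g/∂y = -3(y - 3)(y - 1); at y=-1 this is -24, so y increases.
x converges to its nearest critical value 2 (a local min of the x-part); y converges to 1. The iterate converges to (2, 1).

(2, 1)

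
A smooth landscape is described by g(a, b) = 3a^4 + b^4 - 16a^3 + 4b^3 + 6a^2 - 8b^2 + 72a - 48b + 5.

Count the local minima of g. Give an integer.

4

g separates as a function of a plus a function of b, so ∇g=0 decouples.
∂g/∂a = 12(a - 3)(a - 2)(a + 1) = 0 at a ∈ {-1, 2, 3}; ∂g/∂b = 4(b - 2)(b + 2)(b + 3) = 0 at b ∈ {-3, -2, 2}.
The Hessian is diagonal: diag(g_aa, g_bb). Second derivatives: g_aa(-1)=144, g_aa(2)=-36, g_aa(3)=48; g_bb(-3)=20, g_bb(-2)=-16, g_bb(2)=80.
Local minima occur where both diagonal entries positive: (-1, -3), (-1, 2), (3, -3), (3, 2). Count: 4.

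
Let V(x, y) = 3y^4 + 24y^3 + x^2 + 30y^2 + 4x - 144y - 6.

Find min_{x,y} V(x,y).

-97

V(x,y) separates as P(x) + Q(y) − 6, so its minimum is min P + min Q − 6.
P'(x) = 2x + 4 vanishes at x ∈ {-2}; Q'(y) = 12(y - 1)(y + 3)(y + 4) vanishes at y ∈ {-4, -3, 1}.
Local minima of P (where P''>0): P(-2)=-4. Local minima of Q: Q(-4)=288, Q(1)=-87.
So the global minimum of V is P(-2) + Q(1) − 6 = -4 − 87 − 6 = -97, attained at (-2, 1).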